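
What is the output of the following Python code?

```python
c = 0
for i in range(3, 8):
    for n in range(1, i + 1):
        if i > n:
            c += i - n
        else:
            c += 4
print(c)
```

75

i=3,n=1: 3>1, c = 0+2 = 2
i=3,n=2: 3>2, c = 2+1 = 3
i=3,n=3: not 3>3, c = 3+4 = 7
i=4,n=1: 4>1, c = 7+3 = 10
i=4,n=2: 4>2, c = 10+2 = 12
i=4,n=3: 4>3, c = 12+1 = 13
i=4,n=4: not 4>4, c = 13+4 = 17
i=5,n=1: 5>1, c = 17+4 = 21
i=5,n=2: 5>2, c = 21+3 = 24
i=5,n=3: 5>3, c = 24+2 = 26
i=5,n=4: 5>4, c = 26+1 = 27
i=5,n=5: not 5>5, c = 27+4 = 31
i=6,n=1: 6>1, c = 31+5 = 36
i=6,n=2: 6>2, c = 36+4 = 40
i=6,n=3: 6>3, c = 40+3 = 43
i=6,n=4: 6>4, c = 43+2 = 45
i=6,n=5: 6>5, c = 45+1 = 46
i=6,n=6: not 6>6, c = 46+4 = 50
i=7,n=1: 7>1, c = 50+6 = 56
i=7,n=2: 7>2, c = 56+5 = 61
i=7,n=3: 7>3, c = 61+4 = 65
i=7,n=4: 7>4, c = 65+3 = 68
i=7,n=5: 7>5, c = 68+2 = 70
i=7,n=6: 7>6, c = 70+1 = 71
i=7,n=7: not 7>7, c = 71+4 = 75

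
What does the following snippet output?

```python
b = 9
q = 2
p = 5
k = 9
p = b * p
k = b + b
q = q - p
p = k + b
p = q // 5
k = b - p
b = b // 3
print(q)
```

-43

p = 9*5 = 45
k = 9+9 = 18
q = 2-45 = -43
p = 18+9 = 27
p = (-43)//5 = -9
k = 9-(-9) = 18
b = 9//3 = 3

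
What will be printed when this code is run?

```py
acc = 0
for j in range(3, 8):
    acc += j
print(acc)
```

25

j=3: acc = 0+3 = 3
j=4: acc = 3+4 = 7
j=5: acc = 7+5 = 12
j=6: acc = 12+6 = 18
j=7: acc = 18+7 = 25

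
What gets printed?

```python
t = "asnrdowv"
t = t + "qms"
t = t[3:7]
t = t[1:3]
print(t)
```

+ 'qms' → 'asnrdowvqms'
slice [3:7] → 'rdow'
slice [1:3] → 'do'

do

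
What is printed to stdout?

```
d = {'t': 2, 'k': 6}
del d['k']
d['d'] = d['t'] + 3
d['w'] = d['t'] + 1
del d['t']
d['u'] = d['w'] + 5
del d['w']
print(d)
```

del 'k' → {'t': 2}
d['d'] = d['t']+3 = 5 → {'t': 2, 'd': 5}
d['w'] = d['t']+1 = 3 → {'t': 2, 'd': 5, 'w': 3}
del 't' → {'d': 5, 'w': 3}
d['u'] = d['w']+5 = 8 → {'d': 5, 'w': 3, 'u': 8}
del 'w' → {'d': 5, 'u': 8}

{'d': 5, 'u': 8}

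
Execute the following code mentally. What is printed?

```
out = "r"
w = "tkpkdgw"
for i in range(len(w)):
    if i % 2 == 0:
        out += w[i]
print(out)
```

rtpdw

i=0: add 't' → 'rt'
i=1: skip
i=2: add 'p' → 'rtp'
i=3: skip
i=4: add 'd' → 'rtpd'
i=5: skip
i=6: add 'w' → 'rtpdw'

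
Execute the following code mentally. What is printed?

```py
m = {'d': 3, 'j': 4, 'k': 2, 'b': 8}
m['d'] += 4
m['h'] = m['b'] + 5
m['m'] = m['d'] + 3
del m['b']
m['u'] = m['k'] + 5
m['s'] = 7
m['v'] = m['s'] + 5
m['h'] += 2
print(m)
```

{'d': 7, 'j': 4, 'k': 2, 'h': 15, 'm': 10, 'u': 7, 's': 7, 'v': 12}

m['d'] = 3+4 = 7 → {'d': 7, 'j': 4, 'k': 2, 'b': 8}
m['h'] = m['b']+5 = 13 → {'d': 7, 'j': 4, 'k': 2, 'b': 8, 'h': 13}
m['m'] = m['d']+3 = 10 → {'d': 7, 'j': 4, 'k': 2, 'b': 8, 'h': 13, 'm': 10}
del 'b' → {'d': 7, 'j': 4, 'k': 2, 'h': 13, 'm': 10}
m['u'] = m['k']+5 = 7 → {'d': 7, 'j': 4, 'k': 2, 'h': 13, 'm': 10, 'u': 7}
m['s'] = 7 → {'d': 7, 'j': 4, 'k': 2, 'h': 13, 'm': 10, 'u': 7, 's': 7}
m['v'] = m['s']+5 = 12 → {'d': 7, 'j': 4, 'k': 2, 'h': 13, 'm': 10, 'u': 7, 's': 7, 'v': 12}
m['h'] = 13+2 = 15 → {'d': 7, 'j': 4, 'k': 2, 'h': 15, 'm': 10, 'u': 7, 's': 7, 'v': 12}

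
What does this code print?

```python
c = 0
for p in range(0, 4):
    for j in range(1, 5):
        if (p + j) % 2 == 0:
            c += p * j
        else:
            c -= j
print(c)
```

8

p=0,j=1: odd sum, c = 0-1 = -1
p=0,j=2: even sum, c = (-1)+0 = -1
p=0,j=3: odd sum, c = (-1)-3 = -4
p=0,j=4: even sum, c = (-4)+0 = -4
p=1,j=1: even sum, c = (-4)+1 = -3
p=1,j=2: odd sum, c = (-3)-2 = -5
p=1,j=3: even sum, c = (-5)+3 = -2
p=1,j=4: odd sum, c = (-2)-4 = -6
p=2,j=1: odd sum, c = (-6)-1 = -7
p=2,j=2: even sum, c = (-7)+4 = -3
p=2,j=3: odd sum, c = (-3)-3 = -6
p=2,j=4: even sum, c = (-6)+8 = 2
p=3,j=1: even sum, c = 2+3 = 5
p=3,j=2: odd sum, c = 5-2 = 3
p=3,j=3: even sum, c = 3+9 = 12
p=3,j=4: odd sum, c = 12-4 = 8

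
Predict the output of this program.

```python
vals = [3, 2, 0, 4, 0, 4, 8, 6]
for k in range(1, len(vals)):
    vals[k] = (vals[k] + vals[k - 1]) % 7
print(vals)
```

[3, 5, 5, 2, 2, 6, 0, 6]

k=1: vals[1] = (2+3)%7 = 5 → [3, 5, 0, 4, 0, 4, 8, 6]
k=2: vals[2] = (0+5)%7 = 5 → [3, 5, 5, 4, 0, 4, 8, 6]
k=3: vals[3] = (4+5)%7 = 2 → [3, 5, 5, 2, 0, 4, 8, 6]
k=4: vals[4] = (0+2)%7 = 2 → [3, 5, 5, 2, 2, 4, 8, 6]
k=5: vals[5] = (4+2)%7 = 6 → [3, 5, 5, 2, 2, 6, 8, 6]
k=6: vals[6] = (8+6)%7 = 0 → [3, 5, 5, 2, 2, 6, 0, 6]
k=7: vals[7] = (6+0)%7 = 6 → [3, 5, 5, 2, 2, 6, 0, 6]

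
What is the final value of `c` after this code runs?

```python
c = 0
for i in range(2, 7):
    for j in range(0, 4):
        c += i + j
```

110

i=2,j=0: c = 0+2 = 2
i=2,j=1: c = 2+3 = 5
i=2,j=2: c = 5+4 = 9
i=2,j=3: c = 9+5 = 14
i=3,j=0: c = 14+3 = 17
i=3,j=1: c = 17+4 = 21
i=3,j=2: c = 21+5 = 26
i=3,j=3: c = 26+6 = 32
i=4,j=0: c = 32+4 = 36
i=4,j=1: c = 36+5 = 41
i=4,j=2: c = 41+6 = 47
i=4,j=3: c = 47+7 = 54
i=5,j=0: c = 54+5 = 59
i=5,j=1: c = 59+6 = 65
i=5,j=2: c = 65+7 = 72
i=5,j=3: c = 72+8 = 80
i=6,j=0: c = 80+6 = 86
i=6,j=1: c = 86+7 = 93
i=6,j=2: c = 93+8 = 101
i=6,j=3: c = 101+9 = 110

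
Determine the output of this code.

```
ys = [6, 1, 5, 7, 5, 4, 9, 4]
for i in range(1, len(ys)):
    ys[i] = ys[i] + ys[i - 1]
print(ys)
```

[6, 7, 12, 19, 24, 28, 37, 41]

i=1: ys[1] = 1+6 = 7 → [6, 7, 5, 7, 5, 4, 9, 4]
i=2: ys[2] = 5+7 = 12 → [6, 7, 12, 7, 5, 4, 9, 4]
i=3: ys[3] = 7+12 = 19 → [6, 7, 12, 19, 5, 4, 9, 4]
i=4: ys[4] = 5+19 = 24 → [6, 7, 12, 19, 24, 4, 9, 4]
i=5: ys[5] = 4+24 = 28 → [6, 7, 12, 19, 24, 28, 9, 4]
i=6: ys[6] = 9+28 = 37 → [6, 7, 12, 19, 24, 28, 37, 4]
i=7: ys[7] = 4+37 = 41 → [6, 7, 12, 19, 24, 28, 37, 41]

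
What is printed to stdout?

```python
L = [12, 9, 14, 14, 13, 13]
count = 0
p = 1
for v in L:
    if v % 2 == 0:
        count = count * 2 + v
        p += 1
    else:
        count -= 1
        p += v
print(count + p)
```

123

v=12: even, count = 0*2+12 = 12; p=2
v=9: not even, count = 12-1 = 11; p=11
v=14: even, count = 11*2+14 = 36; p=12
v=14: even, count = 36*2+14 = 86; p=13
v=13: not even, count = 86-1 = 85; p=26
v=13: not even, count = 85-1 = 84; p=39
count+p = 84+39 = 123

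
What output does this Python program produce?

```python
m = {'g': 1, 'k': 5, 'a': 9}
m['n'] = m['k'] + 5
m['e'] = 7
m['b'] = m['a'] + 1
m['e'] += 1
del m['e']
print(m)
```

m['n'] = m['k']+5 = 10 → {'g': 1, 'k': 5, 'a': 9, 'n': 10}
m['e'] = 7 → {'g': 1, 'k': 5, 'a': 9, 'n': 10, 'e': 7}
m['b'] = m['a']+1 = 10 → {'g': 1, 'k': 5, 'a': 9, 'n': 10, 'e': 7, 'b': 10}
m['e'] = 7+1 = 8 → {'g': 1, 'k': 5, 'a': 9, 'n': 10, 'e': 8, 'b': 10}
del 'e' → {'g': 1, 'k': 5, 'a': 9, 'n': 10, 'b': 10}

{'g': 1, 'k': 5, 'a': 9, 'n': 10, 'b': 10}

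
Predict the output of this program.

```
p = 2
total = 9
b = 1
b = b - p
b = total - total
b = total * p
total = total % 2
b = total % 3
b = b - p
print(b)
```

-1

b = 1-2 = -1
b = 9-9 = 0
b = 9*2 = 18
total = 9%2 = 1
b = 1%3 = 1
b = 1-2 = -1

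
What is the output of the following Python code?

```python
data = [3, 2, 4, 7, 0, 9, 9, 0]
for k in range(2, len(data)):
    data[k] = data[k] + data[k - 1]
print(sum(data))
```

121

k=2: data[2] = 4+2 = 6 → [3, 2, 6, 7, 0, 9, 9, 0]
k=3: data[3] = 7+6 = 13 → [3, 2, 6, 13, 0, 9, 9, 0]
k=4: data[4] = 0+13 = 13 → [3, 2, 6, 13, 13, 9, 9, 0]
k=5: data[5] = 9+13 = 22 → [3, 2, 6, 13, 13, 22, 9, 0]
k=6: data[6] = 9+22 = 31 → [3, 2, 6, 13, 13, 22, 31, 0]
k=7: data[7] = 0+31 = 31 → [3, 2, 6, 13, 13, 22, 31, 31]
sum = 121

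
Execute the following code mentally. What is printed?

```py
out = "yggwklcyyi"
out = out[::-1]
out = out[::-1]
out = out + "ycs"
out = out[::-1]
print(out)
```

scyiyyclkwggy

reverse → 'iyyclkwggy'
reverse → 'yggwklcyyi'
+ 'ycs' → 'yggwklcyyiycs'
reverse → 'scyiyyclkwggy'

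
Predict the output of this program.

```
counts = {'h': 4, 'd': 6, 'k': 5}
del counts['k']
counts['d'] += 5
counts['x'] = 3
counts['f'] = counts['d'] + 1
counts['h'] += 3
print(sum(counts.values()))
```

33

del 'k' → {'h': 4, 'd': 6}
counts['d'] = 6+5 = 11 → {'h': 4, 'd': 11}
counts['x'] = 3 → {'h': 4, 'd': 11, 'x': 3}
counts['f'] = counts['d']+1 = 12 → {'h': 4, 'd': 11, 'x': 3, 'f': 12}
counts['h'] = 4+3 = 7 → {'h': 7, 'd': 11, 'x': 3, 'f': 12}
sum of values = 33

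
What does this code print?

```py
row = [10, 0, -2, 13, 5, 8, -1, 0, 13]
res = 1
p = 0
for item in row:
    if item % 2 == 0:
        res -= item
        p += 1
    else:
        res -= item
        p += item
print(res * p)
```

-1575

item=10: even, res = 1-10 = -9; p=1
item=0: even, res = (-9)-0 = -9; p=2
item=-2: even, res = (-9)-(-2) = -7; p=3
item=13: not even, res = (-7)-13 = -20; p=16
item=5: not even, res = (-20)-5 = -25; p=21
item=8: even, res = (-25)-8 = -33; p=22
item=-1: not even, res = (-33)-(-1) = -32; p=21
item=0: even, res = (-32)-0 = -32; p=22
item=13: not even, res = (-32)-13 = -45; p=35
res*p = (-45)*35 = -1575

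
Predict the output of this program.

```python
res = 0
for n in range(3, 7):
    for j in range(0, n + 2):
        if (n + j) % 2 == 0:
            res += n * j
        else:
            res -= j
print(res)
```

n=3,j=0: odd sum, res = 0-0 = 0
n=3,j=1: even sum, res = 0+3 = 3
n=3,j=2: odd sum, res = 3-2 = 1
n=3,j=3: even sum, res = 1+9 = 10
n=3,j=4: odd sum, res = 10-4 = 6
n=4,j=0: even sum, res = 6+0 = 6
n=4,j=1: odd sum, res = 6-1 = 5
n=4,j=2: even sum, res = 5+8 = 13
n=4,j=3: odd sum, res = 13-3 = 10
n=4,j=4: even sum, res = 10+16 = 26
n=4,j=5: odd sum, res = 26-5 = 21
n=5,j=0: odd sum, res = 21-0 = 21
n=5,j=1: even sum, res = 21+5 = 26
n=5,j=2: odd sum, res = 26-2 = 24
n=5,j=3: even sum, res = 24+15 = 39
n=5,j=4: odd sum, res = 39-4 = 35
n=5,j=5: even sum, res = 35+25 = 60
n=5,j=6: odd sum, res = 60-6 = 54
n=6,j=0: even sum, res = 54+0 = 54
n=6,j=1: odd sum, res = 54-1 = 53
n=6,j=2: even sum, res = 53+12 = 65
n=6,j=3: odd sum, res = 65-3 = 62
n=6,j=4: even sum, res = 62+24 = 86
n=6,j=5: odd sum, res = 86-5 = 81
n=6,j=6: even sum, res = 81+36 = 117
n=6,j=7: odd sum, res = 117-7 = 110

110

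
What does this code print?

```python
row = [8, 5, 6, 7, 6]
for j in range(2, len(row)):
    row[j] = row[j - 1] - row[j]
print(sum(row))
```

j=2: row[2] = 5-6 = -1 → [8, 5, -1, 7, 6]
j=3: row[3] = (-1)-7 = -8 → [8, 5, -1, -8, 6]
j=4: row[4] = (-8)-6 = -14 → [8, 5, -1, -8, -14]
sum = -10

-10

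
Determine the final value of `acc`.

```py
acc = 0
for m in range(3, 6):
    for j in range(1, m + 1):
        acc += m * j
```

m=3,j=1: acc = 0+3 = 3
m=3,j=2: acc = 3+6 = 9
m=3,j=3: acc = 9+9 = 18
m=4,j=1: acc = 18+4 = 22
m=4,j=2: acc = 22+8 = 30
m=4,j=3: acc = 30+12 = 42
m=4,j=4: acc = 42+16 = 58
m=5,j=1: acc = 58+5 = 63
m=5,j=2: acc = 63+10 = 73
m=5,j=3: acc = 73+15 = 88
m=5,j=4: acc = 88+20 = 108
m=5,j=5: acc = 108+25 = 133

133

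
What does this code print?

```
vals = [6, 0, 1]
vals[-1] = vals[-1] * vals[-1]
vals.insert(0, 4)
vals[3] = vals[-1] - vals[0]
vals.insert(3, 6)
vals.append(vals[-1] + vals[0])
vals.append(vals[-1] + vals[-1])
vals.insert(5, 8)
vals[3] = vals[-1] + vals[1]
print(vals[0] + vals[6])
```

vals[-1] = vals[-1]*vals[-1] = 1*1 = 1 → [6, 0, 1]
insert 4 at 0 → [4, 6, 0, 1]
vals[3] = vals[-1]-vals[0] = 1-4 = -3 → [4, 6, 0, -3]
insert 6 at 3 → [4, 6, 0, 6, -3]
append vals[-1]+vals[0] = (-3)+4 = 1 → [4, 6, 0, 6, -3, 1]
append vals[-1]+vals[-1] = 1+1 = 2 → [4, 6, 0, 6, -3, 1, 2]
insert 8 at 5 → [4, 6, 0, 6, -3, 8, 1, 2]
vals[3] = vals[-1]+vals[1] = 2+6 = 8 → [4, 6, 0, 8, -3, 8, 1, 2]
vals[0]+vals[6] = 4+1 = 5

5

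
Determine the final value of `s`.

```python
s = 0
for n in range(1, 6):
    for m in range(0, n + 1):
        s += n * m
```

140

n=1,m=0: s = 0+0 = 0
n=1,m=1: s = 0+1 = 1
n=2,m=0: s = 1+0 = 1
n=2,m=1: s = 1+2 = 3
n=2,m=2: s = 3+4 = 7
n=3,m=0: s = 7+0 = 7
n=3,m=1: s = 7+3 = 10
n=3,m=2: s = 10+6 = 16
n=3,m=3: s = 16+9 = 25
n=4,m=0: s = 25+0 = 25
n=4,m=1: s = 25+4 = 29
n=4,m=2: s = 29+8 = 37
n=4,m=3: s = 37+12 = 49
n=4,m=4: s = 49+16 = 65
n=5,m=0: s = 65+0 = 65
n=5,m=1: s = 65+5 = 70
n=5,m=2: s = 70+10 = 80
n=5,m=3: s = 80+15 = 95
n=5,m=4: s = 95+20 = 115
n=5,m=5: s = 115+25 = 140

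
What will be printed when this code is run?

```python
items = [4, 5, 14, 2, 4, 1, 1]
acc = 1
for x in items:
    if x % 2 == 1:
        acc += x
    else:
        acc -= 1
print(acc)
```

4

x=4: not odd, acc = 1-1 = 0
x=5: odd, acc = 0+5 = 5
x=14: not odd, acc = 5-1 = 4
x=2: not odd, acc = 4-1 = 3
x=4: not odd, acc = 3-1 = 2
x=1: odd, acc = 2+1 = 3
x=1: odd, acc = 3+1 = 4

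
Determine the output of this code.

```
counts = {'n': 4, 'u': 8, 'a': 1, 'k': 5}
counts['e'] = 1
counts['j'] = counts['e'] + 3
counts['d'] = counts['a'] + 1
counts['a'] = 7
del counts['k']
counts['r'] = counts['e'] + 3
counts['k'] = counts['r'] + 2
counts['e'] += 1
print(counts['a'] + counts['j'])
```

11

counts['e'] = 1 → {'n': 4, 'u': 8, 'a': 1, 'k': 5, 'e': 1}
counts['j'] = counts['e']+3 = 4 → {'n': 4, 'u': 8, 'a': 1, 'k': 5, 'e': 1, 'j': 4}
counts['d'] = counts['a']+1 = 2 → {'n': 4, 'u': 8, 'a': 1, 'k': 5, 'e': 1, 'j': 4, 'd': 2}
counts['a'] = 7 → {'n': 4, 'u': 8, 'a': 7, 'k': 5, 'e': 1, 'j': 4, 'd': 2}
del 'k' → {'n': 4, 'u': 8, 'a': 7, 'e': 1, 'j': 4, 'd': 2}
counts['r'] = counts['e']+3 = 4 → {'n': 4, 'u': 8, 'a': 7, 'e': 1, 'j': 4, 'd': 2, 'r': 4}
counts['k'] = counts['r']+2 = 6 → {'n': 4, 'u': 8, 'a': 7, 'e': 1, 'j': 4, 'd': 2, 'r': 4, 'k': 6}
counts['e'] = 1+1 = 2 → {'n': 4, 'u': 8, 'a': 7, 'e': 2, 'j': 4, 'd': 2, 'r': 4, 'k': 6}
counts['a']+counts['j'] = 7+4 = 11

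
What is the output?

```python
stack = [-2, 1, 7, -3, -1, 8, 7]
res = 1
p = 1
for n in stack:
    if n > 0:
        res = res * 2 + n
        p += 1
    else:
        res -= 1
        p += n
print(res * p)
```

-51

n=-2: not >0, res = 1-1 = 0; p=-1
n=1: >0, res = 0*2+1 = 1; p=0
n=7: >0, res = 1*2+7 = 9; p=1
n=-3: not >0, res = 9-1 = 8; p=-2
n=-1: not >0, res = 8-1 = 7; p=-3
n=8: >0, res = 7*2+8 = 22; p=-2
n=7: >0, res = 22*2+7 = 51; p=-1
res*p = 51*(-1) = -51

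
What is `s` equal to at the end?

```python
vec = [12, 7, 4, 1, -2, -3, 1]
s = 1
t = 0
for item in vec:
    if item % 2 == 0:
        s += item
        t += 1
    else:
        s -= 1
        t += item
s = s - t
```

item=12: even, s = 1+12 = 13; t=1
item=7: not even, s = 13-1 = 12; t=8
item=4: even, s = 12+4 = 16; t=9
item=1: not even, s = 16-1 = 15; t=10
item=-2: even, s = 15+(-2) = 13; t=11
item=-3: not even, s = 13-1 = 12; t=8
item=1: not even, s = 12-1 = 11; t=9
s-t = 11-9 = 2

2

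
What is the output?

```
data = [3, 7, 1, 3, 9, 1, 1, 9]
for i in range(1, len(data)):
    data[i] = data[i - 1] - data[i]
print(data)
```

[3, -4, -5, -8, -17, -18, -19, -28]

i=1: data[1] = 3-7 = -4 → [3, -4, 1, 3, 9, 1, 1, 9]
i=2: data[2] = (-4)-1 = -5 → [3, -4, -5, 3, 9, 1, 1, 9]
i=3: data[3] = (-5)-3 = -8 → [3, -4, -5, -8, 9, 1, 1, 9]
i=4: data[4] = (-8)-9 = -17 → [3, -4, -5, -8, -17, 1, 1, 9]
i=5: data[5] = (-17)-1 = -18 → [3, -4, -5, -8, -17, -18, 1, 9]
i=6: data[6] = (-18)-1 = -19 → [3, -4, -5, -8, -17, -18, -19, 9]
i=7: data[7] = (-19)-9 = -28 → [3, -4, -5, -8, -17, -18, -19, -28]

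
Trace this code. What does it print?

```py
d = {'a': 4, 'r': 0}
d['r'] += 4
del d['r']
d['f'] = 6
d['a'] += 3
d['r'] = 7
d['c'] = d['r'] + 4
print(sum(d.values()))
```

31

d['r'] = 0+4 = 4 → {'a': 4, 'r': 4}
del 'r' → {'a': 4}
d['f'] = 6 → {'a': 4, 'f': 6}
d['a'] = 4+3 = 7 → {'a': 7, 'f': 6}
d['r'] = 7 → {'a': 7, 'f': 6, 'r': 7}
d['c'] = d['r']+4 = 11 → {'a': 7, 'f': 6, 'r': 7, 'c': 11}
sum of values = 31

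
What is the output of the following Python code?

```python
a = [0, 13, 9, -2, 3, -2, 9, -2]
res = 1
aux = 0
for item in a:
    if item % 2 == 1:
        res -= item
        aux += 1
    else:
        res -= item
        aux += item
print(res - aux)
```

-25

item=0: not odd, res = 1-0 = 1; aux=0
item=13: odd, res = 1-13 = -12; aux=1
item=9: odd, res = (-12)-9 = -21; aux=2
item=-2: not odd, res = (-21)-(-2) = -19; aux=0
item=3: odd, res = (-19)-3 = -22; aux=1
item=-2: not odd, res = (-22)-(-2) = -20; aux=-1
item=9: odd, res = (-20)-9 = -29; aux=0
item=-2: not odd, res = (-29)-(-2) = -27; aux=-2
res-aux = (-27)-(-2) = -25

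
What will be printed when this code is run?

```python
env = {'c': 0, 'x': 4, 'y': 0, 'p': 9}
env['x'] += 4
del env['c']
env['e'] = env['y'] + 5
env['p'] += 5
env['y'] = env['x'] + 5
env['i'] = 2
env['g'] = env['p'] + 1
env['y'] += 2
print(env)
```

env['x'] = 4+4 = 8 → {'c': 0, 'x': 8, 'y': 0, 'p': 9}
del 'c' → {'x': 8, 'y': 0, 'p': 9}
env['e'] = env['y']+5 = 5 → {'x': 8, 'y': 0, 'p': 9, 'e': 5}
env['p'] = 9+5 = 14 → {'x': 8, 'y': 0, 'p': 14, 'e': 5}
env['y'] = env['x']+5 = 13 → {'x': 8, 'y': 13, 'p': 14, 'e': 5}
env['i'] = 2 → {'x': 8, 'y': 13, 'p': 14, 'e': 5, 'i': 2}
env['g'] = env['p']+1 = 15 → {'x': 8, 'y': 13, 'p': 14, 'e': 5, 'i': 2, 'g': 15}
env['y'] = 13+2 = 15 → {'x': 8, 'y': 15, 'p': 14, 'e': 5, 'i': 2, 'g': 15}

{'x': 8, 'y': 15, 'p': 14, 'e': 5, 'i': 2, 'g': 15}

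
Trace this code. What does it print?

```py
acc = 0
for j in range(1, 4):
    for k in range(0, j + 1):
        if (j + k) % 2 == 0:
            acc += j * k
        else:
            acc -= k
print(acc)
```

14

j=1,k=0: odd sum, acc = 0-0 = 0
j=1,k=1: even sum, acc = 0+1 = 1
j=2,k=0: even sum, acc = 1+0 = 1
j=2,k=1: odd sum, acc = 1-1 = 0
j=2,k=2: even sum, acc = 0+4 = 4
j=3,k=0: odd sum, acc = 4-0 = 4
j=3,k=1: even sum, acc = 4+3 = 7
j=3,k=2: odd sum, acc = 7-2 = 5
j=3,k=3: even sum, acc = 5+9 = 14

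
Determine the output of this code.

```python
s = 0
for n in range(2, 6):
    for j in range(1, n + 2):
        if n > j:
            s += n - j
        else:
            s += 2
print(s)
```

36

n=2,j=1: 2>1, s = 0+1 = 1
n=2,j=2: not 2>2, s = 1+2 = 3
n=2,j=3: not 2>3, s = 3+2 = 5
n=3,j=1: 3>1, s = 5+2 = 7
n=3,j=2: 3>2, s = 7+1 = 8
n=3,j=3: not 3>3, s = 8+2 = 10
n=3,j=4: not 3>4, s = 10+2 = 12
n=4,j=1: 4>1, s = 12+3 = 15
n=4,j=2: 4>2, s = 15+2 = 17
n=4,j=3: 4>3, s = 17+1 = 18
n=4,j=4: not 4>4, s = 18+2 = 20
n=4,j=5: not 4>5, s = 20+2 = 22
n=5,j=1: 5>1, s = 22+4 = 26
n=5,j=2: 5>2, s = 26+3 = 29
n=5,j=3: 5>3, s = 29+2 = 31
n=5,j=4: 5>4, s = 31+1 = 32
n=5,j=5: not 5>5, s = 32+2 = 34
n=5,j=6: not 5>6, s = 34+2 = 36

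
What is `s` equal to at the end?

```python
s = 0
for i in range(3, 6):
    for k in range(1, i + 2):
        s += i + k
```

108

i=3,k=1: s = 0+4 = 4
i=3,k=2: s = 4+5 = 9
i=3,k=3: s = 9+6 = 15
i=3,k=4: s = 15+7 = 22
i=4,k=1: s = 22+5 = 27
i=4,k=2: s = 27+6 = 33
i=4,k=3: s = 33+7 = 40
i=4,k=4: s = 40+8 = 48
i=4,k=5: s = 48+9 = 57
i=5,k=1: s = 57+6 = 63
i=5,k=2: s = 63+7 = 70
i=5,k=3: s = 70+8 = 78
i=5,k=4: s = 78+9 = 87
i=5,k=5: s = 87+10 = 97
i=5,k=6: s = 97+11 = 108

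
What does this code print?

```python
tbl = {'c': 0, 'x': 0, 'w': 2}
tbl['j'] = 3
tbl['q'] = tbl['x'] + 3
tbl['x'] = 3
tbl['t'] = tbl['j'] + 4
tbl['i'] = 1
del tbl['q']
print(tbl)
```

tbl['j'] = 3 → {'c': 0, 'x': 0, 'w': 2, 'j': 3}
tbl['q'] = tbl['x']+3 = 3 → {'c': 0, 'x': 0, 'w': 2, 'j': 3, 'q': 3}
tbl['x'] = 3 → {'c': 0, 'x': 3, 'w': 2, 'j': 3, 'q': 3}
tbl['t'] = tbl['j']+4 = 7 → {'c': 0, 'x': 3, 'w': 2, 'j': 3, 'q': 3, 't': 7}
tbl['i'] = 1 → {'c': 0, 'x': 3, 'w': 2, 'j': 3, 'q': 3, 't': 7, 'i': 1}
del 'q' → {'c': 0, 'x': 3, 'w': 2, 'j': 3, 't': 7, 'i': 1}

{'c': 0, 'x': 3, 'w': 2, 'j': 3, 't': 7, 'i': 1}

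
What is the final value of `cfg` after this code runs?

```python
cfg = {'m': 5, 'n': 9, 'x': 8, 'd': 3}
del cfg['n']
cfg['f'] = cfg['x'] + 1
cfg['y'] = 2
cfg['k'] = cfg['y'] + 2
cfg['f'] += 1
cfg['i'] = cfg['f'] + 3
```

del 'n' → {'m': 5, 'x': 8, 'd': 3}
cfg['f'] = cfg['x']+1 = 9 → {'m': 5, 'x': 8, 'd': 3, 'f': 9}
cfg['y'] = 2 → {'m': 5, 'x': 8, 'd': 3, 'f': 9, 'y': 2}
cfg['k'] = cfg['y']+2 = 4 → {'m': 5, 'x': 8, 'd': 3, 'f': 9, 'y': 2, 'k': 4}
cfg['f'] = 9+1 = 10 → {'m': 5, 'x': 8, 'd': 3, 'f': 10, 'y': 2, 'k': 4}
cfg['i'] = cfg['f']+3 = 13 → {'m': 5, 'x': 8, 'd': 3, 'f': 10, 'y': 2, 'k': 4, 'i': 13}

{'m': 5, 'x': 8, 'd': 3, 'f': 10, 'y': 2, 'k': 4, 'i': 13}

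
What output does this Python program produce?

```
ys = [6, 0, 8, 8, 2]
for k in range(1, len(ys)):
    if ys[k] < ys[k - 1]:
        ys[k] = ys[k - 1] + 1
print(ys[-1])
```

9

k=1: 0<6, ys[1] = 6+1 = 7 → [6, 7, 8, 8, 2]
k=2: 8>=7, unchanged → [6, 7, 8, 8, 2]
k=3: 8>=8, unchanged → [6, 7, 8, 8, 2]
k=4: 2<8, ys[4] = 8+1 = 9 → [6, 7, 8, 8, 9]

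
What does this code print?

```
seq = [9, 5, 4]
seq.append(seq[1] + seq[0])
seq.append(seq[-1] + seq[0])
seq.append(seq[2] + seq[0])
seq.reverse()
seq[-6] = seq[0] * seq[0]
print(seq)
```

append seq[1]+seq[0] = 5+9 = 14 → [9, 5, 4, 14]
append seq[-1]+seq[0] = 14+9 = 23 → [9, 5, 4, 14, 23]
append seq[2]+seq[0] = 4+9 = 13 → [9, 5, 4, 14, 23, 13]
reverse → [13, 23, 14, 4, 5, 9]
seq[-6] = seq[0]*seq[0] = 13*13 = 169 → [169, 23, 14, 4, 5, 9]

[169, 23, 14, 4, 5, 9]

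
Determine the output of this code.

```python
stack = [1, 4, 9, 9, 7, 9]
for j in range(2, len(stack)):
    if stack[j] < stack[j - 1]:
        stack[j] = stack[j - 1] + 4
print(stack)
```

j=2: 9>=4, unchanged → [1, 4, 9, 9, 7, 9]
j=3: 9>=9, unchanged → [1, 4, 9, 9, 7, 9]
j=4: 7<9, stack[4] = 9+4 = 13 → [1, 4, 9, 9, 13, 9]
j=5: 9<13, stack[5] = 13+4 = 17 → [1, 4, 9, 9, 13, 17]

[1, 4, 9, 9, 13, 17]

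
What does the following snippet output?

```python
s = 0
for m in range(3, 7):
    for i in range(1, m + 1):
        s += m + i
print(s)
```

138

m=3,i=1: s = 0+4 = 4
m=3,i=2: s = 4+5 = 9
m=3,i=3: s = 9+6 = 15
m=4,i=1: s = 15+5 = 20
m=4,i=2: s = 20+6 = 26
m=4,i=3: s = 26+7 = 33
m=4,i=4: s = 33+8 = 41
m=5,i=1: s = 41+6 = 47
m=5,i=2: s = 47+7 = 54
m=5,i=3: s = 54+8 = 62
m=5,i=4: s = 62+9 = 71
m=5,i=5: s = 71+10 = 81
m=6,i=1: s = 81+7 = 88
m=6,i=2: s = 88+8 = 96
m=6,i=3: s = 96+9 = 105
m=6,i=4: s = 105+10 = 115
m=6,i=5: s = 115+11 = 126
m=6,i=6: s = 126+12 = 138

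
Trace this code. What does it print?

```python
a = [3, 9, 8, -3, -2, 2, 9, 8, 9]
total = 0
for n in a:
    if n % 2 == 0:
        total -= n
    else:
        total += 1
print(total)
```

-11

n=3: not even, total = 0+1 = 1
n=9: not even, total = 1+1 = 2
n=8: even, total = 2-8 = -6
n=-3: not even, total = (-6)+1 = -5
n=-2: even, total = (-5)-(-2) = -3
n=2: even, total = (-3)-2 = -5
n=9: not even, total = (-5)+1 = -4
n=8: even, total = (-4)-8 = -12
n=9: not even, total = (-12)+1 = -11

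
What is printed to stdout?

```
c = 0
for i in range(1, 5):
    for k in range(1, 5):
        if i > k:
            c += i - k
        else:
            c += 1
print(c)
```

20

i=1,k=1: not 1>1, c = 0+1 = 1
i=1,k=2: not 1>2, c = 1+1 = 2
i=1,k=3: not 1>3, c = 2+1 = 3
i=1,k=4: not 1>4, c = 3+1 = 4
i=2,k=1: 2>1, c = 4+1 = 5
i=2,k=2: not 2>2, c = 5+1 = 6
i=2,k=3: not 2>3, c = 6+1 = 7
i=2,k=4: not 2>4, c = 7+1 = 8
i=3,k=1: 3>1, c = 8+2 = 10
i=3,k=2: 3>2, c = 10+1 = 11
i=3,k=3: not 3>3, c = 11+1 = 12
i=3,k=4: not 3>4, c = 12+1 = 13
i=4,k=1: 4>1, c = 13+3 = 16
i=4,k=2: 4>2, c = 16+2 = 18
i=4,k=3: 4>3, c = 18+1 = 19
i=4,k=4: not 4>4, c = 19+1 = 20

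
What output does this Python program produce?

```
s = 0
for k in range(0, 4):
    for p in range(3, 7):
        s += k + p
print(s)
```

96

k=0,p=3: s = 0+3 = 3
k=0,p=4: s = 3+4 = 7
k=0,p=5: s = 7+5 = 12
k=0,p=6: s = 12+6 = 18
k=1,p=3: s = 18+4 = 22
k=1,p=4: s = 22+5 = 27
k=1,p=5: s = 27+6 = 33
k=1,p=6: s = 33+7 = 40
k=2,p=3: s = 40+5 = 45
k=2,p=4: s = 45+6 = 51
k=2,p=5: s = 51+7 = 58
k=2,p=6: s = 58+8 = 66
k=3,p=3: s = 66+6 = 72
k=3,p=4: s = 72+7 = 79
k=3,p=5: s = 79+8 = 87
k=3,p=6: s = 87+9 = 96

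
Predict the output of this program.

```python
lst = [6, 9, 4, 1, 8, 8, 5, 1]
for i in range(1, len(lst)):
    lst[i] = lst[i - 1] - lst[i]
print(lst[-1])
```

i=1: lst[1] = 6-9 = -3 → [6, -3, 4, 1, 8, 8, 5, 1]
i=2: lst[2] = (-3)-4 = -7 → [6, -3, -7, 1, 8, 8, 5, 1]
i=3: lst[3] = (-7)-1 = -8 → [6, -3, -7, -8, 8, 8, 5, 1]
i=4: lst[4] = (-8)-8 = -16 → [6, -3, -7, -8, -16, 8, 5, 1]
i=5: lst[5] = (-16)-8 = -24 → [6, -3, -7, -8, -16, -24, 5, 1]
i=6: lst[6] = (-24)-5 = -29 → [6, -3, -7, -8, -16, -24, -29, 1]
i=7: lst[7] = (-29)-1 = -30 → [6, -3, -7, -8, -16, -24, -29, -30]

-30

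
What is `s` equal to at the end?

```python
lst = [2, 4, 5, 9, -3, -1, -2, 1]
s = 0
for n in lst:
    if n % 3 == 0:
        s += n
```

6

n=2: not %3==0
n=4: not %3==0
n=5: not %3==0
n=9: %3==0, s = 0+9 = 9
n=-3: %3==0, s = 9+(-3) = 6
n=-1: not %3==0
n=-2: not %3==0
n=1: not %3==0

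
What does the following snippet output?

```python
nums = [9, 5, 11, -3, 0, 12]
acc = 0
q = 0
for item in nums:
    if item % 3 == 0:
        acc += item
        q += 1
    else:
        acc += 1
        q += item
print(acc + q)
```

item=9: %3==0, acc = 0+9 = 9; q=1
item=5: not %3==0, acc = 9+1 = 10; q=6
item=11: not %3==0, acc = 10+1 = 11; q=17
item=-3: %3==0, acc = 11+(-3) = 8; q=18
item=0: %3==0, acc = 8+0 = 8; q=19
item=12: %3==0, acc = 8+12 = 20; q=20
acc+q = 20+20 = 40

40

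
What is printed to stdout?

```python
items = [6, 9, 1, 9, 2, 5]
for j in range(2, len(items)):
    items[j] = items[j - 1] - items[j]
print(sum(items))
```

j=2: items[2] = 9-1 = 8 → [6, 9, 8, 9, 2, 5]
j=3: items[3] = 8-9 = -1 → [6, 9, 8, -1, 2, 5]
j=4: items[4] = (-1)-2 = -3 → [6, 9, 8, -1, -3, 5]
j=5: items[5] = (-3)-5 = -8 → [6, 9, 8, -1, -3, -8]
sum = 11

11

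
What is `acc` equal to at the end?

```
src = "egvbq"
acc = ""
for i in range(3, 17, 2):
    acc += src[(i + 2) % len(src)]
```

'evqgbev'

i=3: add src[0]='e' → 'e'
i=5: add src[2]='v' → 'ev'
i=7: add src[4]='q' → 'evq'
i=9: add src[1]='g' → 'evqg'
i=11: add src[3]='b' → 'evqgb'
i=13: add src[0]='e' → 'evqgbe'
i=15: add src[2]='v' → 'evqgbev'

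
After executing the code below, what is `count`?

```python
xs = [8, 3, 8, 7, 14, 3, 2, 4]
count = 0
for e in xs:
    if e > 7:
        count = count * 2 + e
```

62

e=8: >7, count = 0*2+8 = 8
e=3: not >7
e=8: >7, count = 8*2+8 = 24
e=7: not >7
e=14: >7, count = 24*2+14 = 62
e=3: not >7
e=2: not >7
e=4: not >7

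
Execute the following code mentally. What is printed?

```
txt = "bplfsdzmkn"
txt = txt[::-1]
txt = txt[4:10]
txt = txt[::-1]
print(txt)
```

reverse → 'nkmzdsflpb'
slice [4:10] → 'dsflpb'
reverse → 'bplfsd'

bplfsd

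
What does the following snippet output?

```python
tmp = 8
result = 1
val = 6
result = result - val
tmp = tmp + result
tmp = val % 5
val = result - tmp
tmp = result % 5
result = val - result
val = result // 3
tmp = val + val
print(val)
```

-1

result = 1-6 = -5
tmp = 8+(-5) = 3
tmp = 6%5 = 1
val = (-5)-1 = -6
tmp = (-5)%5 = 0
result = (-6)-(-5) = -1
val = (-1)//3 = -1
tmp = (-1)+(-1) = -2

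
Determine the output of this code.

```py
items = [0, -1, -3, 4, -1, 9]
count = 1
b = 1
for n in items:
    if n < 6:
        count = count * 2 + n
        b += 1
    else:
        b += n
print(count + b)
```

34

n=0: <6, count = 1*2+0 = 2; b=2
n=-1: <6, count = 2*2+(-1) = 3; b=3
n=-3: <6, count = 3*2+(-3) = 3; b=4
n=4: <6, count = 3*2+4 = 10; b=5
n=-1: <6, count = 10*2+(-1) = 19; b=6
n=9: not <6; b=15
count+b = 19+15 = 34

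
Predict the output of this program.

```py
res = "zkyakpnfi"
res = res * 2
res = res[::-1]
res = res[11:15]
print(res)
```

repeat ×2 → 'zkyakpnfizkyakpnfi'
reverse → 'ifnpkaykzifnpkaykz'
slice [11:15] → 'npka'

npka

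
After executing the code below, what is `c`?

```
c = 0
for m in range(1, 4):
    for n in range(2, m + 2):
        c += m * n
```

39

m=1,n=2: c = 0+2 = 2
m=2,n=2: c = 2+4 = 6
m=2,n=3: c = 6+6 = 12
m=3,n=2: c = 12+6 = 18
m=3,n=3: c = 18+9 = 27
m=3,n=4: c = 27+12 = 39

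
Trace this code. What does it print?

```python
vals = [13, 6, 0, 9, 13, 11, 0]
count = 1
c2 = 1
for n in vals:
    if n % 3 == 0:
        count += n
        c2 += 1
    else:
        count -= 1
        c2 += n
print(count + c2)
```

55

n=13: not %3==0, count = 1-1 = 0; c2=14
n=6: %3==0, count = 0+6 = 6; c2=15
n=0: %3==0, count = 6+0 = 6; c2=16
n=9: %3==0, count = 6+9 = 15; c2=17
n=13: not %3==0, count = 15-1 = 14; c2=30
n=11: not %3==0, count = 14-1 = 13; c2=41
n=0: %3==0, count = 13+0 = 13; c2=42
count+c2 = 13+42 = 55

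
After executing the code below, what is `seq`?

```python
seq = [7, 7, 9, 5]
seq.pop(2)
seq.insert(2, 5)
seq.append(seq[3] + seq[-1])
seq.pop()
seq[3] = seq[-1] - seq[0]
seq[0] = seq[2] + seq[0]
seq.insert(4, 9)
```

pop(2) removes 9 → [7, 7, 5]
insert 5 at 2 → [7, 7, 5, 5]
append seq[3]+seq[-1] = 5+5 = 10 → [7, 7, 5, 5, 10]
pop() removes 10 → [7, 7, 5, 5]
seq[3] = seq[-1]-seq[0] = 5-7 = -2 → [7, 7, 5, -2]
seq[0] = seq[2]+seq[0] = 5+7 = 12 → [12, 7, 5, -2]
insert 9 at 4 → [12, 7, 5, -2, 9]

[12, 7, 5, -2, 9]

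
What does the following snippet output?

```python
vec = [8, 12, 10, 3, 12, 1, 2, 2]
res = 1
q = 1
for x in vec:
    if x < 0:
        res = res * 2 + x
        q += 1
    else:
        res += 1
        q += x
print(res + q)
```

x=8: not <0, res = 1+1 = 2; q=9
x=12: not <0, res = 2+1 = 3; q=21
x=10: not <0, res = 3+1 = 4; q=31
x=3: not <0, res = 4+1 = 5; q=34
x=12: not <0, res = 5+1 = 6; q=46
x=1: not <0, res = 6+1 = 7; q=47
x=2: not <0, res = 7+1 = 8; q=49
x=2: not <0, res = 8+1 = 9; q=51
res+q = 9+51 = 60

60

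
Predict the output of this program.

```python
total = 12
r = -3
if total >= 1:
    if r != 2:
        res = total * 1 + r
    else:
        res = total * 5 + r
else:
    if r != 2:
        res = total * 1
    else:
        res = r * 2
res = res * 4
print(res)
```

36

total=12, r=-3
total >= 1 is True; r != 2 is True
→ res = total * 1 + r = 9
res = 9*4 = 36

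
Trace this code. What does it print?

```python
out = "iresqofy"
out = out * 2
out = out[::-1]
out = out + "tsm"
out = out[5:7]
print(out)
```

repeat ×2 → 'iresqofyiresqofy'
reverse → 'yfoqseriyfoqseri'
+ 'tsm' → 'yfoqseriyfoqseritsm'
slice [5:7] → 'er'

er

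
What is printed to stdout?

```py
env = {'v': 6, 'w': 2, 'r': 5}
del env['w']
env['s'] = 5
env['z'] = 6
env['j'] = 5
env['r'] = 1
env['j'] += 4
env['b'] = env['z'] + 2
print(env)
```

{'v': 6, 'r': 1, 's': 5, 'z': 6, 'j': 9, 'b': 8}

del 'w' → {'v': 6, 'r': 5}
env['s'] = 5 → {'v': 6, 'r': 5, 's': 5}
env['z'] = 6 → {'v': 6, 'r': 5, 's': 5, 'z': 6}
env['j'] = 5 → {'v': 6, 'r': 5, 's': 5, 'z': 6, 'j': 5}
env['r'] = 1 → {'v': 6, 'r': 1, 's': 5, 'z': 6, 'j': 5}
env['j'] = 5+4 = 9 → {'v': 6, 'r': 1, 's': 5, 'z': 6, 'j': 9}
env['b'] = env['z']+2 = 8 → {'v': 6, 'r': 1, 's': 5, 'z': 6, 'j': 9, 'b': 8}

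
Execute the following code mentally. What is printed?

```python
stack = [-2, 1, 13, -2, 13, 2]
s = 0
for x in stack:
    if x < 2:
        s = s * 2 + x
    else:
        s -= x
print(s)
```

-49

x=-2: <2, s = 0*2+(-2) = -2
x=1: <2, s = (-2)*2+1 = -3
x=13: not <2, s = (-3)-13 = -16
x=-2: <2, s = (-16)*2+(-2) = -34
x=13: not <2, s = (-34)-13 = -47
x=2: not <2, s = (-47)-2 = -49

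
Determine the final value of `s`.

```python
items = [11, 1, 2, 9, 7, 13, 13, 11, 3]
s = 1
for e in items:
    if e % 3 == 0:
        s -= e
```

e=11: not %3==0
e=1: not %3==0
e=2: not %3==0
e=9: %3==0, s = 1-9 = -8
e=7: not %3==0
e=13: not %3==0
e=13: not %3==0
e=11: not %3==0
e=3: %3==0, s = (-8)-3 = -11

-11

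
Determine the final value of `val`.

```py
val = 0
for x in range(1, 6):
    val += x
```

15

x=1: val = 0+1 = 1
x=2: val = 1+2 = 3
x=3: val = 3+3 = 6
x=4: val = 6+4 = 10
x=5: val = 10+5 = 15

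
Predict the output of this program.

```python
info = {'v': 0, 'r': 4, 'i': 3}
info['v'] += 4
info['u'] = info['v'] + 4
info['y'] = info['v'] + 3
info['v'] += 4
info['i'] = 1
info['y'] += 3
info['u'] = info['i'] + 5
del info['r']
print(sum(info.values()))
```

info['v'] = 0+4 = 4 → {'v': 4, 'r': 4, 'i': 3}
info['u'] = info['v']+4 = 8 → {'v': 4, 'r': 4, 'i': 3, 'u': 8}
info['y'] = info['v']+3 = 7 → {'v': 4, 'r': 4, 'i': 3, 'u': 8, 'y': 7}
info['v'] = 4+4 = 8 → {'v': 8, 'r': 4, 'i': 3, 'u': 8, 'y': 7}
info['i'] = 1 → {'v': 8, 'r': 4, 'i': 1, 'u': 8, 'y': 7}
info['y'] = 7+3 = 10 → {'v': 8, 'r': 4, 'i': 1, 'u': 8, 'y': 10}
info['u'] = info['i']+5 = 6 → {'v': 8, 'r': 4, 'i': 1, 'u': 6, 'y': 10}
del 'r' → {'v': 8, 'i': 1, 'u': 6, 'y': 10}
sum of values = 25

25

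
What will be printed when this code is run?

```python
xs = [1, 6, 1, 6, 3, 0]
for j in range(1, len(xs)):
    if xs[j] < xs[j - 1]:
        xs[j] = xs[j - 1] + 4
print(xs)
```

[1, 6, 10, 14, 18, 22]

j=1: 6>=1, unchanged → [1, 6, 1, 6, 3, 0]
j=2: 1<6, xs[2] = 6+4 = 10 → [1, 6, 10, 6, 3, 0]
j=3: 6<10, xs[3] = 10+4 = 14 → [1, 6, 10, 14, 3, 0]
j=4: 3<14, xs[4] = 14+4 = 18 → [1, 6, 10, 14, 18, 0]
j=5: 0<18, xs[5] = 18+4 = 22 → [1, 6, 10, 14, 18, 22]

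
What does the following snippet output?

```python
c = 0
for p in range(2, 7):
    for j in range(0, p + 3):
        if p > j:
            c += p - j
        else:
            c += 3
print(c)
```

p=2,j=0: 2>0, c = 0+2 = 2
p=2,j=1: 2>1, c = 2+1 = 3
p=2,j=2: not 2>2, c = 3+3 = 6
p=2,j=3: not 2>3, c = 6+3 = 9
p=2,j=4: not 2>4, c = 9+3 = 12
p=3,j=0: 3>0, c = 12+3 = 15
p=3,j=1: 3>1, c = 15+2 = 17
p=3,j=2: 3>2, c = 17+1 = 18
p=3,j=3: not 3>3, c = 18+3 = 21
p=3,j=4: not 3>4, c = 21+3 = 24
p=3,j=5: not 3>5, c = 24+3 = 27
p=4,j=0: 4>0, c = 27+4 = 31
p=4,j=1: 4>1, c = 31+3 = 34
p=4,j=2: 4>2, c = 34+2 = 36
p=4,j=3: 4>3, c = 36+1 = 37
p=4,j=4: not 4>4, c = 37+3 = 40
p=4,j=5: not 4>5, c = 40+3 = 43
p=4,j=6: not 4>6, c = 43+3 = 46
p=5,j=0: 5>0, c = 46+5 = 51
p=5,j=1: 5>1, c = 51+4 = 55
p=5,j=2: 5>2, c = 55+3 = 58
p=5,j=3: 5>3, c = 58+2 = 60
p=5,j=4: 5>4, c = 60+1 = 61
p=5,j=5: not 5>5, c = 61+3 = 64
p=5,j=6: not 5>6, c = 64+3 = 67
p=5,j=7: not 5>7, c = 67+3 = 70
p=6,j=0: 6>0, c = 70+6 = 76
p=6,j=1: 6>1, c = 76+5 = 81
p=6,j=2: 6>2, c = 81+4 = 85
p=6,j=3: 6>3, c = 85+3 = 88
p=6,j=4: 6>4, c = 88+2 = 90
p=6,j=5: 6>5, c = 90+1 = 91
p=6,j=6: not 6>6, c = 91+3 = 94
p=6,j=7: not 6>7, c = 94+3 = 97
p=6,j=8: not 6>8, c = 97+3 = 100

100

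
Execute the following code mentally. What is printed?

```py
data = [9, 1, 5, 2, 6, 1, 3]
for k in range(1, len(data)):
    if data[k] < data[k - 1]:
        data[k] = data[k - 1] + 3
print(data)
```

k=1: 1<9, data[1] = 9+3 = 12 → [9, 12, 5, 2, 6, 1, 3]
k=2: 5<12, data[2] = 12+3 = 15 → [9, 12, 15, 2, 6, 1, 3]
k=3: 2<15, data[3] = 15+3 = 18 → [9, 12, 15, 18, 6, 1, 3]
k=4: 6<18, data[4] = 18+3 = 21 → [9, 12, 15, 18, 21, 1, 3]
k=5: 1<21, data[5] = 21+3 = 24 → [9, 12, 15, 18, 21, 24, 3]
k=6: 3<24, data[6] = 24+3 = 27 → [9, 12, 15, 18, 21, 24, 27]

[9, 12, 15, 18, 21, 24, 27]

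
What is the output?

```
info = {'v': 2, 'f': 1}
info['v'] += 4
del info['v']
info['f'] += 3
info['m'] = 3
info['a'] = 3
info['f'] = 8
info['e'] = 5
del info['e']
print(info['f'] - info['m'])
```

5

info['v'] = 2+4 = 6 → {'v': 6, 'f': 1}
del 'v' → {'f': 1}
info['f'] = 1+3 = 4 → {'f': 4}
info['m'] = 3 → {'f': 4, 'm': 3}
info['a'] = 3 → {'f': 4, 'm': 3, 'a': 3}
info['f'] = 8 → {'f': 8, 'm': 3, 'a': 3}
info['e'] = 5 → {'f': 8, 'm': 3, 'a': 3, 'e': 5}
del 'e' → {'f': 8, 'm': 3, 'a': 3}
info['f']-info['m'] = 8-3 = 5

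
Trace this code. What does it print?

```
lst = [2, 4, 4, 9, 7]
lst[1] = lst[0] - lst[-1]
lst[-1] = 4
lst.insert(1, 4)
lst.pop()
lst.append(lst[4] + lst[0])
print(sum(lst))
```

25

lst[1] = lst[0]-lst[-1] = 2-7 = -5 → [2, -5, 4, 9, 7]
lst[-1] = 4 → [2, -5, 4, 9, 4]
insert 4 at 1 → [2, 4, -5, 4, 9, 4]
pop() removes 4 → [2, 4, -5, 4, 9]
append lst[4]+lst[0] = 9+2 = 11 → [2, 4, -5, 4, 9, 11]
sum = 25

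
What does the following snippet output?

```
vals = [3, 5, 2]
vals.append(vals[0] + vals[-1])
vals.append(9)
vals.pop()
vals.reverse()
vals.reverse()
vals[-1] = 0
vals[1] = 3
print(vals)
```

append vals[0]+vals[-1] = 3+2 = 5 → [3, 5, 2, 5]
append 9 → [3, 5, 2, 5, 9]
pop() removes 9 → [3, 5, 2, 5]
reverse → [5, 2, 5, 3]
reverse → [3, 5, 2, 5]
vals[-1] = 0 → [3, 5, 2, 0]
vals[1] = 3 → [3, 3, 2, 0]

[3, 3, 2, 0]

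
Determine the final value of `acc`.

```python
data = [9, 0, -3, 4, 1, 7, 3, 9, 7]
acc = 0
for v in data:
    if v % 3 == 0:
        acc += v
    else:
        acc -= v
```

-1

v=9: %3==0, acc = 0+9 = 9
v=0: %3==0, acc = 9+0 = 9
v=-3: %3==0, acc = 9+(-3) = 6
v=4: not %3==0, acc = 6-4 = 2
v=1: not %3==0, acc = 2-1 = 1
v=7: not %3==0, acc = 1-7 = -6
v=3: %3==0, acc = (-6)+3 = -3
v=9: %3==0, acc = (-3)+9 = 6
v=7: not %3==0, acc = 6-7 = -1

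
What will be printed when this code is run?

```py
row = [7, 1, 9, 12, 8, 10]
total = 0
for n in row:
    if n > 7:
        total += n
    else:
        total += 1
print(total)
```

n=7: not >7, total = 0+1 = 1
n=1: not >7, total = 1+1 = 2
n=9: >7, total = 2+9 = 11
n=12: >7, total = 11+12 = 23
n=8: >7, total = 23+8 = 31
n=10: >7, total = 31+10 = 41

41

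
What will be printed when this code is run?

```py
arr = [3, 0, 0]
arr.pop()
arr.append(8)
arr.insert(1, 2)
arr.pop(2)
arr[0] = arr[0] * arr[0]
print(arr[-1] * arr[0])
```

pop() removes 0 → [3, 0]
append 8 → [3, 0, 8]
insert 2 at 1 → [3, 2, 0, 8]
pop(2) removes 0 → [3, 2, 8]
arr[0] = arr[0]*arr[0] = 3*3 = 9 → [9, 2, 8]
arr[-1]*arr[0] = 8*9 = 72

72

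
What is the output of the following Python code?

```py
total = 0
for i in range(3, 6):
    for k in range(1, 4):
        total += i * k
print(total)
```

i=3,k=1: total = 0+3 = 3
i=3,k=2: total = 3+6 = 9
i=3,k=3: total = 9+9 = 18
i=4,k=1: total = 18+4 = 22
i=4,k=2: total = 22+8 = 30
i=4,k=3: total = 30+12 = 42
i=5,k=1: total = 42+5 = 47
i=5,k=2: total = 47+10 = 57
i=5,k=3: total = 57+15 = 72

72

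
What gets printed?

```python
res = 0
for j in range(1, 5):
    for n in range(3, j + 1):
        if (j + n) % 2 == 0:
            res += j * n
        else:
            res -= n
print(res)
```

j=3,n=3: even sum, res = 0+9 = 9
j=4,n=3: odd sum, res = 9-3 = 6
j=4,n=4: even sum, res = 6+16 = 22

22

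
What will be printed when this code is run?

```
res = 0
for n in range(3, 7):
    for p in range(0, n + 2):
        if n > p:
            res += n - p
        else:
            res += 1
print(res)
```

60

n=3,p=0: 3>0, res = 0+3 = 3
n=3,p=1: 3>1, res = 3+2 = 5
n=3,p=2: 3>2, res = 5+1 = 6
n=3,p=3: not 3>3, res = 6+1 = 7
n=3,p=4: not 3>4, res = 7+1 = 8
n=4,p=0: 4>0, res = 8+4 = 12
n=4,p=1: 4>1, res = 12+3 = 15
n=4,p=2: 4>2, res = 15+2 = 17
n=4,p=3: 4>3, res = 17+1 = 18
n=4,p=4: not 4>4, res = 18+1 = 19
n=4,p=5: not 4>5, res = 19+1 = 20
n=5,p=0: 5>0, res = 20+5 = 25
n=5,p=1: 5>1, res = 25+4 = 29
n=5,p=2: 5>2, res = 29+3 = 32
n=5,p=3: 5>3, res = 32+2 = 34
n=5,p=4: 5>4, res = 34+1 = 35
n=5,p=5: not 5>5, res = 35+1 = 36
n=5,p=6: not 5>6, res = 36+1 = 37
n=6,p=0: 6>0, res = 37+6 = 43
n=6,p=1: 6>1, res = 43+5 = 48
n=6,p=2: 6>2, res = 48+4 = 52
n=6,p=3: 6>3, res = 52+3 = 55
n=6,p=4: 6>4, res = 55+2 = 57
n=6,p=5: 6>5, res = 57+1 = 58
n=6,p=6: not 6>6, res = 58+1 = 59
n=6,p=7: not 6>7, res = 59+1 = 60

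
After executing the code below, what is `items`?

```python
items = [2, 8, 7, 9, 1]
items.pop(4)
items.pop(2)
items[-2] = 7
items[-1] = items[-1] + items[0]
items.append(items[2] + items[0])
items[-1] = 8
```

[2, 7, 11, 8]

pop(4) removes 1 → [2, 8, 7, 9]
pop(2) removes 7 → [2, 8, 9]
items[-2] = 7 → [2, 7, 9]
items[-1] = items[-1]+items[0] = 9+2 = 11 → [2, 7, 11]
append items[2]+items[0] = 11+2 = 13 → [2, 7, 11, 13]
items[-1] = 8 → [2, 7, 11, 8]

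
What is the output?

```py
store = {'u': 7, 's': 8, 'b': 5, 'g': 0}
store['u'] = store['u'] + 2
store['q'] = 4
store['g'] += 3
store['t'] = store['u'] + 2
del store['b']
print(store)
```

store['u'] = store['u']+2 = 9 → {'u': 9, 's': 8, 'b': 5, 'g': 0}
store['q'] = 4 → {'u': 9, 's': 8, 'b': 5, 'g': 0, 'q': 4}
store['g'] = 0+3 = 3 → {'u': 9, 's': 8, 'b': 5, 'g': 3, 'q': 4}
store['t'] = store['u']+2 = 11 → {'u': 9, 's': 8, 'b': 5, 'g': 3, 'q': 4, 't': 11}
del 'b' → {'u': 9, 's': 8, 'g': 3, 'q': 4, 't': 11}

{'u': 9, 's': 8, 'g': 3, 'q': 4, 't': 11}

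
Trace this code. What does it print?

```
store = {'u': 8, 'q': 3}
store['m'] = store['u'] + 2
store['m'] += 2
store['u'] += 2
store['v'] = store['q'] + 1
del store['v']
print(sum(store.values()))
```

store['m'] = store['u']+2 = 10 → {'u': 8, 'q': 3, 'm': 10}
store['m'] = 10+2 = 12 → {'u': 8, 'q': 3, 'm': 12}
store['u'] = 8+2 = 10 → {'u': 10, 'q': 3, 'm': 12}
store['v'] = store['q']+1 = 4 → {'u': 10, 'q': 3, 'm': 12, 'v': 4}
del 'v' → {'u': 10, 'q': 3, 'm': 12}
sum of values = 25

25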